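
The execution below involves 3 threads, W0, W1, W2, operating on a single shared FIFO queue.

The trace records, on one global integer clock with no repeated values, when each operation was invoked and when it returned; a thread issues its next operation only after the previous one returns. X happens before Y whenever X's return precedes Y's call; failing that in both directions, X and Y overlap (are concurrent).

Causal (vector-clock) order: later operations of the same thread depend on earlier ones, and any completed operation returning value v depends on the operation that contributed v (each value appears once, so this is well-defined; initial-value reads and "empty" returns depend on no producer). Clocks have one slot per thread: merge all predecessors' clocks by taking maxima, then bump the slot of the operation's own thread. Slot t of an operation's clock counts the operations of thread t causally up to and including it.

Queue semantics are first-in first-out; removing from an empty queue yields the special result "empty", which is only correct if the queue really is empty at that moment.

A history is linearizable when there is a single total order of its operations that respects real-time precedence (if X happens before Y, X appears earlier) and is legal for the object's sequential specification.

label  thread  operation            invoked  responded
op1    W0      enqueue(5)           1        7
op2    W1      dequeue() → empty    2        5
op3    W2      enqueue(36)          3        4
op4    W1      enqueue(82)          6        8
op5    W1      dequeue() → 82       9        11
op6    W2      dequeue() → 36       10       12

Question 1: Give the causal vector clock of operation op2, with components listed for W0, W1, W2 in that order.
op3 (invocation 3): nothing precedes it; W2's component alone gives (0, 0, 1)
op2 (invocation 2): nothing precedes it; W1's component alone gives (0, 1, 0)
op1 (invocation 1): nothing precedes it; W0's component alone gives (1, 0, 0)
invoked at 10, op6 merges VC(op3)=(0, 0, 1) and bumps W2's slot → (0, 0, 2)
invoked at 6, op4 merges VC(op2)=(0, 1, 0) and bumps W1's slot → (0, 2, 0)
invoked at 9, op5 merges VC(op4)=(0, 2, 0) and bumps W1's slot → (0, 3, 0)
target: VC(op2) = (0, 1, 0)

(0, 1, 0)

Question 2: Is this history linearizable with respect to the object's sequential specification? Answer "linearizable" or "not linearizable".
a witness: op2, op3, op4, op1, op6, op5
after step 1 (op2 dequeue() → empty): queue <>
after step 2 (op3 enqueue(36)): queue <36>
after step 3 (op4 enqueue(82)): queue <36,82>
after step 4 (op1 enqueue(5)): queue <36,82,5>
after step 5 (op6 dequeue() → 36): queue <82,5>
after step 6 (op5 dequeue() → 82): queue <5>

linearizable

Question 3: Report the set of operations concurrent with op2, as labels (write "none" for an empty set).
op2 runs from 2 to 5; window-overlapping ops are concurrent
op1 [1,7]: concurrent
op3 [3,4]: concurrent
op4 [6,8]: after
op5 [9,11]: after
op6 [10,12]: after

op1, op3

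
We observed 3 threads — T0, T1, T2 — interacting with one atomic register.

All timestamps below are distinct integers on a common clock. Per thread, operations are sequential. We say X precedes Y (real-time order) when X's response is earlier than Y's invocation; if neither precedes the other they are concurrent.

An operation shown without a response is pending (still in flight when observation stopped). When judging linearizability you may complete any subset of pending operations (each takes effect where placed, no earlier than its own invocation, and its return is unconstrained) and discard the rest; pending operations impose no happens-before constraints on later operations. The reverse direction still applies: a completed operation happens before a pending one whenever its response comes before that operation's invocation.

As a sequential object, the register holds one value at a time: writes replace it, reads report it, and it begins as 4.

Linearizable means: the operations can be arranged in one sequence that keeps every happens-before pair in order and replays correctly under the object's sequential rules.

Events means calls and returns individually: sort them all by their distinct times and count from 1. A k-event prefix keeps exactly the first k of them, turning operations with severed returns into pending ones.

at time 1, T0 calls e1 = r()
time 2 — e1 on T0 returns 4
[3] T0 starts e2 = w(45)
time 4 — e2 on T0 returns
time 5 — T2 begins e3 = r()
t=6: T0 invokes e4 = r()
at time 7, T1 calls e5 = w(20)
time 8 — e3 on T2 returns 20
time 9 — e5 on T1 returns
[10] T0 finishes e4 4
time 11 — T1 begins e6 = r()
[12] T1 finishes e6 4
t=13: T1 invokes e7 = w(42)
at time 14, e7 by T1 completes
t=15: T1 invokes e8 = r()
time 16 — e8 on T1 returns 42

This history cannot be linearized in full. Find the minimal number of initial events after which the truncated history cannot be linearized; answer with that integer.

events 1..9 are linearizable; a witness order is e1, e2, e4, e5, e3:
step 1: e1 r() → 4 — value 4
step 2: e2 w(45) — value 45
step 3: e4 r() (pending, included) — value 45
step 4: e5 w(20) — value 20
step 5: e3 r() → 20 — value 20
event 10 — e4's response, time 10 — after it, nothing linearizes
for example e1, e2, e3, e4, e5 fails at step 3: e3 r() → 20 is not legal there
for example e1, e2, e3, e5, e4 fails at step 3: e3 r() → 20 is not legal there

10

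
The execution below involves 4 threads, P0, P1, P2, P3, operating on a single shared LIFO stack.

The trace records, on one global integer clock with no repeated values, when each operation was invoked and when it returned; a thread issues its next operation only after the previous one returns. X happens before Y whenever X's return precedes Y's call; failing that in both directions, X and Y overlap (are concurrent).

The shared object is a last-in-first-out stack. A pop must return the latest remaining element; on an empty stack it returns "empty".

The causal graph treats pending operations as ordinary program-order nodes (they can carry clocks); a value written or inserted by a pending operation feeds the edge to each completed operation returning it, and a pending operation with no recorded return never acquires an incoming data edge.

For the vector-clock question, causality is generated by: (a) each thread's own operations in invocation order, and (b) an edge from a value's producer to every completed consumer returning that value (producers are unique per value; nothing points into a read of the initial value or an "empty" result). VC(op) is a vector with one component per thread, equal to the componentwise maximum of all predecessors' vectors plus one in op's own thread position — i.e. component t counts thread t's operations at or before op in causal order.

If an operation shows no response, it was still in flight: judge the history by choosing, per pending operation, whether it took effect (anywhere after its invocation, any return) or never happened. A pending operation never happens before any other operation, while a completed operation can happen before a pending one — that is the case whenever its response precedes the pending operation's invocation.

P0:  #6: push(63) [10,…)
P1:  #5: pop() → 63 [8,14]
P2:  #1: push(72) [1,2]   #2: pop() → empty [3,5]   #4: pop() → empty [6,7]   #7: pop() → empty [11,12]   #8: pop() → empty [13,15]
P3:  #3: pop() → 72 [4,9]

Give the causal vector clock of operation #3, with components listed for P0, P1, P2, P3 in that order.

(0, 0, 1, 1)

#1 (invocation 1): nothing precedes it; P2's component alone gives (0, 0, 1, 0)
#6 (invocation 10): nothing precedes it; P0's component alone gives (1, 0, 0, 0)
#3, invoked 4, takes VC(#1)=(0, 0, 1, 0) under max, adds 1 for P3 → (0, 0, 1, 1)
#2, invoked 3, takes VC(#1)=(0, 0, 1, 0) under max, adds 1 for P2 → (0, 0, 2, 0)
#5, invoked 8, takes VC(#6)=(1, 0, 0, 0) under max, adds 1 for P1 → (1, 1, 0, 0)
#4, invoked 6, takes VC(#2)=(0, 0, 2, 0) under max, adds 1 for P2 → (0, 0, 3, 0)
#7, invoked 11, takes VC(#4)=(0, 0, 3, 0) under max, adds 1 for P2 → (0, 0, 4, 0)
#8, invoked 13, takes VC(#7)=(0, 0, 4, 0) under max, adds 1 for P2 → (0, 0, 5, 0)
target: VC(#3) = (0, 0, 1, 1)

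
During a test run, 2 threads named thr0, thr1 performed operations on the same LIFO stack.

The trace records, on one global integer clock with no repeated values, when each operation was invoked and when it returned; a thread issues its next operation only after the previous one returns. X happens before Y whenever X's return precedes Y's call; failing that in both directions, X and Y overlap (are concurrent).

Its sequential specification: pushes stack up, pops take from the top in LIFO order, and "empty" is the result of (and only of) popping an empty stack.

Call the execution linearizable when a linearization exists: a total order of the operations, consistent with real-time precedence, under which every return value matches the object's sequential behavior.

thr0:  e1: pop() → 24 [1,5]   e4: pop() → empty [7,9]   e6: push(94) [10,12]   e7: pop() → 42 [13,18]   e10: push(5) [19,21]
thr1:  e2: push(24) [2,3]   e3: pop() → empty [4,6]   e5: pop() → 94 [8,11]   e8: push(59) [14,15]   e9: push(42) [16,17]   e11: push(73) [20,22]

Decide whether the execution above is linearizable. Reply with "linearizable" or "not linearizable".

witness order: e2, e1, e3, e4, e6, e5, e8, e9, e7, e10, e11
after step 1 (e2 push(24)): stack <24>
after step 2 (e1 pop() → 24): stack <>
after step 3 (e3 pop() → empty): stack <>
after step 4 (e4 pop() → empty): stack <>
after step 5 (e6 push(94)): stack <94>
after step 6 (e5 pop() → 94): stack <>
after step 7 (e8 push(59)): stack <59>
after step 8 (e9 push(42)): stack <59,42>
after step 9 (e7 pop() → 42): stack <59>
after step 10 (e10 push(5)): stack <59,5>
after step 11 (e11 push(73)): stack <59,5,73>

linearizable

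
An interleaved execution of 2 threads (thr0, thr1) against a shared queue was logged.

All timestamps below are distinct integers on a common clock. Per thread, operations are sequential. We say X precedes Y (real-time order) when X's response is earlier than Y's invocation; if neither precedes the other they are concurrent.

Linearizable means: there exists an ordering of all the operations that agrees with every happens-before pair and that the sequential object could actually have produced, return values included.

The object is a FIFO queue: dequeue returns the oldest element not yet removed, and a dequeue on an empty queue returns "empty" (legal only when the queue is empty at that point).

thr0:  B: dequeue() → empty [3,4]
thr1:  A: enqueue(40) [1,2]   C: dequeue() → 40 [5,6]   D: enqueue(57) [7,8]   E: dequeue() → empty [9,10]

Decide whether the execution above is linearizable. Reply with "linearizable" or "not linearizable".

through event 3 a valid linearization exists; event 4 (B responding at time 4) ends that
exactly one order of the 2 completed ops respects real time; the queue replay fails
take A, B: step 2 already fails, because B dequeue() → empty cannot occur there

not linearizable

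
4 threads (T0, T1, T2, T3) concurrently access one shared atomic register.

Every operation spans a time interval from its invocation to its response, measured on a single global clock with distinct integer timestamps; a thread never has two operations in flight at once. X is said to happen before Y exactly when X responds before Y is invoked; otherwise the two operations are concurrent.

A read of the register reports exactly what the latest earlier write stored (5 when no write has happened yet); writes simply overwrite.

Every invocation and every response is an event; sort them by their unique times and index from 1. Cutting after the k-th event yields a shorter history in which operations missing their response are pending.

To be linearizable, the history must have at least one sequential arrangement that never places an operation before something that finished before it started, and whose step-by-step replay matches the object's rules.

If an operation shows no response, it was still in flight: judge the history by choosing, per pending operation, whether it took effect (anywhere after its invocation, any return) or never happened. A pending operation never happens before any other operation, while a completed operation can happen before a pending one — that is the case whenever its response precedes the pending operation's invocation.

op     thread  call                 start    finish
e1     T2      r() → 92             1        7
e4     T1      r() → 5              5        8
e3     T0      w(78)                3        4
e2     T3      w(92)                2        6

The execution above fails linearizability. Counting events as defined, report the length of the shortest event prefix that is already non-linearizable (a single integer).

a valid linearization of events 1..7 exists, for instance e2, e1, e3:
step 1: e2 w(92) — value 92
step 2: e1 r() → 92 — value 92
step 3: e3 w(78) — value 78
include event 8 — e4 responding at 8 — and every candidate order breaks
one such order, e1, e2, e3, e4, breaks at step 1 where e1 r() → 92 is illegal
one such order, e1, e3, e2, e4, breaks at step 1 where e1 r() → 92 is illegal

8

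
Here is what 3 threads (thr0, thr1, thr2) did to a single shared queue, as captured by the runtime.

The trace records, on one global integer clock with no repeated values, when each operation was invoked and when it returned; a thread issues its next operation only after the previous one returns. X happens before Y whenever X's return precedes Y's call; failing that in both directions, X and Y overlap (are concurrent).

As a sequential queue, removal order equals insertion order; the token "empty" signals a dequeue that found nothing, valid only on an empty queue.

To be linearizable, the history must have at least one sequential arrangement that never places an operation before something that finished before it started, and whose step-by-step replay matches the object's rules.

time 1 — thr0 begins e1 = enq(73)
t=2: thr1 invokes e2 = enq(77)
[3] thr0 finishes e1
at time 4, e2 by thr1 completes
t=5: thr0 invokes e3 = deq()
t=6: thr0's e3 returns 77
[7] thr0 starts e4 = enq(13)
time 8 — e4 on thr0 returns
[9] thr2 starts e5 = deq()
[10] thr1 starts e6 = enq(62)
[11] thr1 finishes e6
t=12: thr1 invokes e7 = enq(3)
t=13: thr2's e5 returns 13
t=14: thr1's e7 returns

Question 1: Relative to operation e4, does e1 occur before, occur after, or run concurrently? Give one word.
before

e1 spans [1,3], e4 spans [7,8]
resp(e1)=3 < inv(e4)=7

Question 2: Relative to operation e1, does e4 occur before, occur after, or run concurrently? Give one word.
after

e4 spans [7,8], e1 spans [1,3]
resp(e1)=3 < inv(e4)=7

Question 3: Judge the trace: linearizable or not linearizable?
not linearizable

the violation lands at event 13, e5's response at time 13: events 1..12 linearize, events 1..13 do not
4 orders of the 6 completed queue ops respect real time; none is legal
every completion of the 1 pending operation (e7) was checked; none linearizes
for example e1, e2, e3, e4, e5, e6 (pending dropped) fails at step 3: e3 deq() → 77 is not legal there
for example e1, e2, e3, e4, e6, e5 (pending dropped) fails at step 3: e3 deq() → 77 is not legal there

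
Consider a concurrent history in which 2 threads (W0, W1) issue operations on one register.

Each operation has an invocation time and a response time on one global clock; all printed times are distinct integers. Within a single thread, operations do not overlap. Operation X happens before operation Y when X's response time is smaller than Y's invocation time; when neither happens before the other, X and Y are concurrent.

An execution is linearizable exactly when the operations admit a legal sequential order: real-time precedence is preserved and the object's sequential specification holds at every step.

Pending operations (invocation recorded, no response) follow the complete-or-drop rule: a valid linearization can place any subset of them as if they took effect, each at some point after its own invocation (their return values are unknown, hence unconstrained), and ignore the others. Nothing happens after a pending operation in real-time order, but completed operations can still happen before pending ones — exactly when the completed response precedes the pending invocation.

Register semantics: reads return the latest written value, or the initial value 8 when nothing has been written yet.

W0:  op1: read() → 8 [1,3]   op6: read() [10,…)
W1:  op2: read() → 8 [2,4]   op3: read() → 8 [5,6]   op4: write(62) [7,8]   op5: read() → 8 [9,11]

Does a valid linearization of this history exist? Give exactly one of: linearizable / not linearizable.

events 1..10 are fine; event 11 — the response of op5 at time 11 — makes the prefix non-linearizable
checked exhaustively: 2 real-time-consistent orders of 5 completed operations, zero legal register replays
no escape via the 1 pending operation (op6): every completion choice fails
one such order, op1, op2, op3, op4, op5 (pending dropped), breaks at step 5 where op5 read() → 8 is illegal
one such order, op2, op1, op3, op4, op5 (pending dropped), breaks at step 5 where op5 read() → 8 is illegal

not linearizable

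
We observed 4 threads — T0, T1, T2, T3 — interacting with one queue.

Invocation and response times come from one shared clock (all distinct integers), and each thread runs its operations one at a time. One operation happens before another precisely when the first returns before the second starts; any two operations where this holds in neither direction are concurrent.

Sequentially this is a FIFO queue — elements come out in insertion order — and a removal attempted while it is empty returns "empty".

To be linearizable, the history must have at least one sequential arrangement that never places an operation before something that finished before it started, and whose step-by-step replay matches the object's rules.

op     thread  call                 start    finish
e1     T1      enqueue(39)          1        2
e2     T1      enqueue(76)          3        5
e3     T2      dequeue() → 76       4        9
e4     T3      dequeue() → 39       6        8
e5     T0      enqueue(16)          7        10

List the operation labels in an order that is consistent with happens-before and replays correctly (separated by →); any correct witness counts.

e1 → e2 → e4 → e3 → e5

step 1: e1 enqueue(39) — queue <39>
step 2: e2 enqueue(76) — queue <39,76>
step 3: e4 dequeue() → 39 — queue <76>
step 4: e3 dequeue() → 76 — queue <>
step 5: e5 enqueue(16) — queue <16>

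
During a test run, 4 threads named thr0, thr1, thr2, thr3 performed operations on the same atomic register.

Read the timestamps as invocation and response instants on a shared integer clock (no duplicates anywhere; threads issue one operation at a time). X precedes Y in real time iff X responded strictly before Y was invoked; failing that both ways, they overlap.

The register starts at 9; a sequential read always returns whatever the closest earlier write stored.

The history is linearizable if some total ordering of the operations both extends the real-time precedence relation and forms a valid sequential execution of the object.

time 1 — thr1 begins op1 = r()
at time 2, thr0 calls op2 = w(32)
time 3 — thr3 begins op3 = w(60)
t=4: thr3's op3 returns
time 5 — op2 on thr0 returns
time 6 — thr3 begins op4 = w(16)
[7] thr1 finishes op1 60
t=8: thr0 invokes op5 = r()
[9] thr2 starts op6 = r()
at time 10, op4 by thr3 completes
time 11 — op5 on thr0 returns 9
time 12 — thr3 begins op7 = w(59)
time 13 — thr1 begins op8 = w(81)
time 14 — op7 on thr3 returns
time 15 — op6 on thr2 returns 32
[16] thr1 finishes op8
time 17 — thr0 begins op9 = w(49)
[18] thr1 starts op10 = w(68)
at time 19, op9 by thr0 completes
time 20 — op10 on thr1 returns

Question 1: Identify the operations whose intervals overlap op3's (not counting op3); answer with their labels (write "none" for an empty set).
Answer: op1, op2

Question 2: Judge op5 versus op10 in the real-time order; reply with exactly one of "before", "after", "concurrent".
Answer: before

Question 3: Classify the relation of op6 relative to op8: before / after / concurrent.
Answer: concurrent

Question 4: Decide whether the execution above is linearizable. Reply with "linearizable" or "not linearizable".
already the first 11 events (up to op5's response at time 11) admit no linearization; the first 10 still do
5 completed operations, 14 real-time-consistent orders — every atomic register replay fails
completion choices over the 1 pending operation (op6) were checked; none helps
for example op1, op2, op3, op4, op5 (pending dropped) fails at step 1: op1 r() → 60 is not legal there
for example op1, op2, op3, op5, op4 (pending dropped) fails at step 1: op1 r() → 60 is not legal there

not linearizable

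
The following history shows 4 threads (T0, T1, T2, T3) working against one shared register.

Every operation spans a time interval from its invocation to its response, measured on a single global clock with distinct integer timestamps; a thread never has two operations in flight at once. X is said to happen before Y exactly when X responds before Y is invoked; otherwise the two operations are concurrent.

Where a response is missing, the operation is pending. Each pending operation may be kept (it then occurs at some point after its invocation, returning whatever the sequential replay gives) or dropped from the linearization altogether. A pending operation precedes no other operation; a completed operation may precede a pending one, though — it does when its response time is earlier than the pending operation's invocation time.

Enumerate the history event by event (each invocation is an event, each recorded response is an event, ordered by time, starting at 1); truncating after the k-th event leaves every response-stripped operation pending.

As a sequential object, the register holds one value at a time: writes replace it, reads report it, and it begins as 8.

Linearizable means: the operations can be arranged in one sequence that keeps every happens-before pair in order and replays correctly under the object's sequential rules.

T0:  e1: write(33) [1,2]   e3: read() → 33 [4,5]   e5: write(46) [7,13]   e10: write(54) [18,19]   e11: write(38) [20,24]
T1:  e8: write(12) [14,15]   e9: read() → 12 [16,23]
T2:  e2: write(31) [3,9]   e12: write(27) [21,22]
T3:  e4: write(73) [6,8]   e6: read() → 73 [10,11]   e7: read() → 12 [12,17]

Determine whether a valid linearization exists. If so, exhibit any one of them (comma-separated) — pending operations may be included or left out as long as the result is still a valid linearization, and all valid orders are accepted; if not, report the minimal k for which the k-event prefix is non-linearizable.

linearizable — witness: e1, e3, e2, e4, e6, e5, e8, e7, e9, e10, e11, e12

after step 1 (e1 write(33)): value 33
after step 2 (e3 read() → 33): value 33
after step 3 (e2 write(31)): value 31
after step 4 (e4 write(73)): value 73
after step 5 (e6 read() → 73): value 73
after step 6 (e5 write(46)): value 46
after step 7 (e8 write(12)): value 12
after step 8 (e7 read() → 12): value 12
after step 9 (e9 read() → 12): value 12
after step 10 (e10 write(54)): value 54
after step 11 (e11 write(38)): value 38
after step 12 (e12 write(27)): value 27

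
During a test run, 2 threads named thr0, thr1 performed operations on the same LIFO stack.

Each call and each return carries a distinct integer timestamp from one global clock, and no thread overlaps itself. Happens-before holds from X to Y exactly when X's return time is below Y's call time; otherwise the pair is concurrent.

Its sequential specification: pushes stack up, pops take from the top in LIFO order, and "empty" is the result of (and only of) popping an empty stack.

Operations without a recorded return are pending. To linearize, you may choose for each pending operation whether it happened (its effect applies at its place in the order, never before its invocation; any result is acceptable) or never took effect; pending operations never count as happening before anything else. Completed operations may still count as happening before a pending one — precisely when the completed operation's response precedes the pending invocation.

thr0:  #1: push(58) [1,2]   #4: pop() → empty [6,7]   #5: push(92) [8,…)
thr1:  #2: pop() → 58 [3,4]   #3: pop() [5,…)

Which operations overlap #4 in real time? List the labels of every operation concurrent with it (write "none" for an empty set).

#4 runs from 6 to 7; window-overlapping ops are concurrent
#1 [1,2]: before
#2 [3,4]: before
#3 [5,…): concurrent
#5 [8,…): after

#3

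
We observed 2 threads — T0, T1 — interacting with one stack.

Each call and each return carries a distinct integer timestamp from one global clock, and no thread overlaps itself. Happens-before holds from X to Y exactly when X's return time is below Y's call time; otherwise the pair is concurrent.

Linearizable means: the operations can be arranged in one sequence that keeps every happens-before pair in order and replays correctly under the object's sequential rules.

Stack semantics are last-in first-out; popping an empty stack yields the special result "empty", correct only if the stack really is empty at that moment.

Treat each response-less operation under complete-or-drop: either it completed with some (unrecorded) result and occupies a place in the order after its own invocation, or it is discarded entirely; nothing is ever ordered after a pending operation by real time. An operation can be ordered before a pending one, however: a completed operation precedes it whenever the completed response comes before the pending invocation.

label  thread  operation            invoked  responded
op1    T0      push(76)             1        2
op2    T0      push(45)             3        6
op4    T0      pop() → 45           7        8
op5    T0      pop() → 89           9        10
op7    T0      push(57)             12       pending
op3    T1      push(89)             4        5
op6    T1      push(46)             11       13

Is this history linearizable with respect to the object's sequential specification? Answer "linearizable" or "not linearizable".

linearizable

a witness: op1, op3, op2, op4, op5, op6
1. op1 push(76), leaving stack <76>
2. op3 push(89), leaving stack <76,89>
3. op2 push(45), leaving stack <76,89,45>
4. op4 pop() → 45, leaving stack <76,89>
5. op5 pop() → 89, leaving stack <76>
6. op6 push(46), leaving stack <76,46>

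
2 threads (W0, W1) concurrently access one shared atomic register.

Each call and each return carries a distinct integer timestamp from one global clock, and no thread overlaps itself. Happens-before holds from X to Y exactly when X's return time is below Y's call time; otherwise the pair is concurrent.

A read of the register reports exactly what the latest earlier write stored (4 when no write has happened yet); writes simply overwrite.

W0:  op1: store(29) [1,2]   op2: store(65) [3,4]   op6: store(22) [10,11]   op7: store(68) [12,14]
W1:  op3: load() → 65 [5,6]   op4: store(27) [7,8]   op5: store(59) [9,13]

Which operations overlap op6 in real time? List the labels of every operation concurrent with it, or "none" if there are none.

concurrent with op6 ([10,11]): every op whose interval crosses 10..11
op1 [1,2]: before
op2 [3,4]: before
op3 [5,6]: before
op4 [7,8]: before
op5 [9,13]: concurrent
op7 [12,14]: after

op5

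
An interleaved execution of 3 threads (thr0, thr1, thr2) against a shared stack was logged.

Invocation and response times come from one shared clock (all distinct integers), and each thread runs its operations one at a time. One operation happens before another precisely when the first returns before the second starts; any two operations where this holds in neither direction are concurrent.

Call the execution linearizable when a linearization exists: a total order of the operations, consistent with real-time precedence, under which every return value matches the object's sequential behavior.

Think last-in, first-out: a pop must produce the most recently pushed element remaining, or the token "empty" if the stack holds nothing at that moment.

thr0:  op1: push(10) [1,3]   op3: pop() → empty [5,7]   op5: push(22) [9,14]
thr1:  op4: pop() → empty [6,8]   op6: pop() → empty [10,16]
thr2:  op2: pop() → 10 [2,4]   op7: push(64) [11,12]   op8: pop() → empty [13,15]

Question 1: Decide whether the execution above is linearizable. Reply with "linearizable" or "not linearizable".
already the first 16 events (up to op6's response at time 16) admit no linearization; the first 15 still do
every one of the 48 real-time-consistent orders over 8 completed stack ops fails the sequential spec
e.g. op1, op2, op3, op4, op5, op6, op7, op8: illegal at step 6, since op6 pop() → empty cannot apply there
e.g. op1, op2, op3, op4, op5, op7, op6, op8: illegal at step 7, since op6 pop() → empty cannot apply there

not linearizable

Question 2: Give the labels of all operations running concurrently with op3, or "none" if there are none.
Answer: op4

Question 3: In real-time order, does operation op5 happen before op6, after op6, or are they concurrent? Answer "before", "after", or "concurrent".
Answer: concurrent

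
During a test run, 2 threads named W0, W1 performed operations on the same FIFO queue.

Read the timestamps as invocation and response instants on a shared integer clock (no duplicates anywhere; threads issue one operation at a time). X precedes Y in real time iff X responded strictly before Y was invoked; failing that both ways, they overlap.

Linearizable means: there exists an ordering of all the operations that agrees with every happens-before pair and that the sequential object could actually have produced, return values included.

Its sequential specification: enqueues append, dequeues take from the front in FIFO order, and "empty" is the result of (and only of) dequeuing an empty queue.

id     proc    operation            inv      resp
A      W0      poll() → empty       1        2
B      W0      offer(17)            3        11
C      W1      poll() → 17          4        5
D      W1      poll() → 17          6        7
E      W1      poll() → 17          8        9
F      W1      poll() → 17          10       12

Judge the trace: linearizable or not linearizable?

not linearizable

through event 6 a valid linearization exists; event 7 (D responding at time 7) ends that
exhaustive check: the 3 completed FIFO queue ops admit one real-time order; illegal
no escape via the 1 pending operation (B): every completion choice fails
for example A, C, D (pending dropped) fails at step 2: C poll() → 17 is not legal there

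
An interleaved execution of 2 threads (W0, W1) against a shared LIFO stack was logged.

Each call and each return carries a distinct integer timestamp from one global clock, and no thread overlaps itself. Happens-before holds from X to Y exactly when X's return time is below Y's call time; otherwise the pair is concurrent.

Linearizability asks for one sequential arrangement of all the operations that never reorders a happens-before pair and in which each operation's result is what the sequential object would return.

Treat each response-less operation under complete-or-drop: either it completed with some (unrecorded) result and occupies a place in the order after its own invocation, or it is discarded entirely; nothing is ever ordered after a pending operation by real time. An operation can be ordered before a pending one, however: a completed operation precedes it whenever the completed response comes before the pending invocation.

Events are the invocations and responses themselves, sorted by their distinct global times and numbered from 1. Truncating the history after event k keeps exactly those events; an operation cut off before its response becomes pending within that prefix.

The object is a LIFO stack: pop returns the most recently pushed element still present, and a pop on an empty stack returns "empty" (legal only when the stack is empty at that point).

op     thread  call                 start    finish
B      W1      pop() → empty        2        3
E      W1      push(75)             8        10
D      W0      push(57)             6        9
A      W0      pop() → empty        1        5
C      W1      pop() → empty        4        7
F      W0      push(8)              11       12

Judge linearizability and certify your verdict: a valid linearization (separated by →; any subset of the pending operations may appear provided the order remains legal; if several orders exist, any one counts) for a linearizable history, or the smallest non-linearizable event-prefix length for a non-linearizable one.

1. A pop() → empty, leaving stack <>
2. B pop() → empty, leaving stack <>
3. C pop() → empty, leaving stack <>
4. D push(57), leaving stack <57>
5. E push(75), leaving stack <57,75>
6. F push(8), leaving stack <57,75,8>

linearizable — witness: A → B → C → D → E → F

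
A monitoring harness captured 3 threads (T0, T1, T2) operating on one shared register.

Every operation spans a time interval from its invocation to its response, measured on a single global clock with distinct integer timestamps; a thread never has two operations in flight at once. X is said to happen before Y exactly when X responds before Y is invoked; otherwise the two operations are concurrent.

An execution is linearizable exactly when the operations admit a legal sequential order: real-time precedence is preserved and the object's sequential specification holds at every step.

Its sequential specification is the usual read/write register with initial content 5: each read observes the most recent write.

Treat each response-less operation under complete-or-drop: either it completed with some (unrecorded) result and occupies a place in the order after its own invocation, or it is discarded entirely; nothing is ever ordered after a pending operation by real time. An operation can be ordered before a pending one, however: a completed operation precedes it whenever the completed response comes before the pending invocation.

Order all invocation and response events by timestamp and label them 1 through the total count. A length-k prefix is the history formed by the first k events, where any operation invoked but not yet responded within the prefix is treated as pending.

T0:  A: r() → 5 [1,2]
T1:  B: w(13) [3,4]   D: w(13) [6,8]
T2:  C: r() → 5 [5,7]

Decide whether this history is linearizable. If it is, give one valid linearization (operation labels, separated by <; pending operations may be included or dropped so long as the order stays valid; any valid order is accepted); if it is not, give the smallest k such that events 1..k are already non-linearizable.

not linearizable — minimal violating prefix: 7 events

the violation lands at event 7, C's response at time 7: events 1..6 linearize, events 1..7 do not
exactly one order of the 3 completed ops respects real time; the register replay fails
no escape via the 1 pending operation (D): every completion choice fails
e.g. A, B, C (pending dropped): illegal at step 3, since C r() → 5 cannot apply there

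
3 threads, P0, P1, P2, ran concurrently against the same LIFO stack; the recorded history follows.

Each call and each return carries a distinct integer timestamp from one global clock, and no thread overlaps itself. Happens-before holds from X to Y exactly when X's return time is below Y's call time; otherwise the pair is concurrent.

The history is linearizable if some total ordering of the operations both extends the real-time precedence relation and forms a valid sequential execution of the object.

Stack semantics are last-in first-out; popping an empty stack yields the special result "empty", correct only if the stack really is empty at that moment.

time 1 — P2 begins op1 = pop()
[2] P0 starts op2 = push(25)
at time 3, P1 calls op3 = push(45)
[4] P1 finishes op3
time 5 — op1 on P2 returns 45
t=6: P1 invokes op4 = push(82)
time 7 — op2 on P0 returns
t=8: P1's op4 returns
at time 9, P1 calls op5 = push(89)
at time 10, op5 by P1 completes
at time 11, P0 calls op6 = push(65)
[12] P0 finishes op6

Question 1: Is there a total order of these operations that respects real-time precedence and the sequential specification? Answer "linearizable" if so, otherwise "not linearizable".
linearizable

a witness: op2, op3, op1, op4, op5, op6
step 1: op2 push(25) — stack <25>
step 2: op3 push(45) — stack <25,45>
step 3: op1 pop() → 45 — stack <25>
step 4: op4 push(82) — stack <25,82>
step 5: op5 push(89) — stack <25,82,89>
step 6: op6 push(65) — stack <25,82,89,65>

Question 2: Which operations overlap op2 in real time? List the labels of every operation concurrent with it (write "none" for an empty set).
op1, op3, op4

op2 spans [2,7]; an op avoiding the whole window 2..7 is ordered, any other is concurrent
op1 [1,5]: concurrent
op3 [3,4]: concurrent
op4 [6,8]: concurrent
op5 [9,10]: after
op6 [11,12]: after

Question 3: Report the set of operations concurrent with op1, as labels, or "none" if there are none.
op2, op3

op1 spans [1,5]: anything still running between times 1 and 5 counts as concurrent
op2 [2,7]: concurrent
op3 [3,4]: concurrent
op4 [6,8]: after
op5 [9,10]: after
op6 [11,12]: after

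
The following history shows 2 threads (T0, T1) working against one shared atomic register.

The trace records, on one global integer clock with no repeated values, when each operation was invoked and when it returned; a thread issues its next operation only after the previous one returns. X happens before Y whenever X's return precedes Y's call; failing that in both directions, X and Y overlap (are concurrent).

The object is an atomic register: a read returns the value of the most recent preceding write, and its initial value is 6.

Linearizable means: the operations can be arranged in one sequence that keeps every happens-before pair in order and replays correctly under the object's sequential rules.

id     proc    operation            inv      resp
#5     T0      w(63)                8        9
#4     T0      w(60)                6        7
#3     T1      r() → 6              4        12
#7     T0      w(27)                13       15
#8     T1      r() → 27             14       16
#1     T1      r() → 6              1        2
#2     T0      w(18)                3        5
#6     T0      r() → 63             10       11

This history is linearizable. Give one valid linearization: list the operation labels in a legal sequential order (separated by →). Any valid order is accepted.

after step 1 (#1 r() → 6): value 6
after step 2 (#3 r() → 6): value 6
after step 3 (#2 w(18)): value 18
after step 4 (#4 w(60)): value 60
after step 5 (#5 w(63)): value 63
after step 6 (#6 r() → 63): value 63
after step 7 (#7 w(27)): value 27
after step 8 (#8 r() → 27): value 27

#1 → #3 → #2 → #4 → #5 → #6 → #7 → #8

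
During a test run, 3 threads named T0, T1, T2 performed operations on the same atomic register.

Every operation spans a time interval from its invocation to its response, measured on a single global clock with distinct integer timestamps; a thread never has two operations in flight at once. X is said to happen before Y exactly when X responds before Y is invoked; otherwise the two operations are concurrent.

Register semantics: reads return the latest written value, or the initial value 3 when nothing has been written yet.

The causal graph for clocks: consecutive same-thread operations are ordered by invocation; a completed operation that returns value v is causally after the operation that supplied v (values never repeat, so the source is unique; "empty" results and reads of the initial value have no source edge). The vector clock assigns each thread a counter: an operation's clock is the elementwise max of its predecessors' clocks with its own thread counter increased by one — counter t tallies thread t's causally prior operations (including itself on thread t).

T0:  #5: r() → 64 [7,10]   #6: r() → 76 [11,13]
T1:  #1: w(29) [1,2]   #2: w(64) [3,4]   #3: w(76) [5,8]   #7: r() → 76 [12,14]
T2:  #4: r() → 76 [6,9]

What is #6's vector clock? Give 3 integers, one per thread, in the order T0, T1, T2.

VC(#1, invoked at 1): no causal predecessors; +1 on T1 → (0, 1, 0)
merge at #2 (invoked 3): VC(#1)=(0, 1, 0), own-thread bump on T1 → (0, 2, 0)
merge at #3 (invoked 5): VC(#2)=(0, 2, 0), own-thread bump on T1 → (0, 3, 0)
merge at #5 (invoked 7): VC(#2)=(0, 2, 0), own-thread bump on T0 → (1, 2, 0)
merge at #4 (invoked 6): VC(#3)=(0, 3, 0), own-thread bump on T2 → (0, 3, 1)
merge at #7 (invoked 12): VC(#3)=(0, 3, 0), own-thread bump on T1 → (0, 4, 0)
merge at #6 (invoked 11): VC(#3)=(0, 3, 0), VC(#5)=(1, 2, 0), own-thread bump on T0 → (2, 3, 0)
target: VC(#6) = (2, 3, 0)

(2, 3, 0)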